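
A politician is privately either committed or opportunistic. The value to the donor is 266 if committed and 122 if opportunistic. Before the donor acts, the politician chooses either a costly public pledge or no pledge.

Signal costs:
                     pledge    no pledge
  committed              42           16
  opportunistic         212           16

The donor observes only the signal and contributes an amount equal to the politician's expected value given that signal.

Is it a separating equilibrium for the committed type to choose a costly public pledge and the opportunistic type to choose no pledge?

Yes

Under separation the donor infers type exactly: pledge → committed (pays 266), no pledge → opportunistic (pays 122).
Committed: pledge gives 266 − 42 = 224; no pledge gives 122 − 16 = 106. No deviation. ✓
Opportunistic: no pledge gives 122 − 16 = 106; pledge gives 266 − 212 = 54. No deviation. ✓
Both incentive constraints hold.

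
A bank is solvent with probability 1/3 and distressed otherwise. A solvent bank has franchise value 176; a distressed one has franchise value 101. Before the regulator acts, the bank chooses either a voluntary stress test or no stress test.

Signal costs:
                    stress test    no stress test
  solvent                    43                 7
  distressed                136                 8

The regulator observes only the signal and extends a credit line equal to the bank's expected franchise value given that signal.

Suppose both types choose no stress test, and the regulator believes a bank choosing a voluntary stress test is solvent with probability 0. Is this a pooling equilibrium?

Yes

At the pooled signal (no stress test) the regulator holds the prior 1/3 and pays 1/3·176 + 2/3·101 = 126. Off-path (stress test) belief 0 gives 0·176 + 1·101 = 101.
Solvent: no stress test gives 126 − 7 = 119; stress test gives 101 − 43 = 58. Stays. ✓
Distressed: no stress test gives 126 − 8 = 118; stress test gives 101 − 136 = -35. Stays. ✓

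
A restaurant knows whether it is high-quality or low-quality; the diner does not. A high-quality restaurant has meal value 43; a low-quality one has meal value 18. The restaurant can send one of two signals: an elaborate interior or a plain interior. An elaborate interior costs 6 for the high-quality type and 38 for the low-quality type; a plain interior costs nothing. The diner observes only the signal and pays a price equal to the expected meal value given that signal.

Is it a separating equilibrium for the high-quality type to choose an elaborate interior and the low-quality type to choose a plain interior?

Yes

If types separate, elaborate interior earns payment 43 and plain interior earns 18.
High-quality: elaborate interior gives 43 − 6 = 37; plain interior gives 18 − 0 = 18. No deviation. ✓
Low-quality: plain interior gives 18 − 0 = 18; elaborate interior gives 43 − 38 = 5. No deviation. ✓
Neither type gains from mimicking the other.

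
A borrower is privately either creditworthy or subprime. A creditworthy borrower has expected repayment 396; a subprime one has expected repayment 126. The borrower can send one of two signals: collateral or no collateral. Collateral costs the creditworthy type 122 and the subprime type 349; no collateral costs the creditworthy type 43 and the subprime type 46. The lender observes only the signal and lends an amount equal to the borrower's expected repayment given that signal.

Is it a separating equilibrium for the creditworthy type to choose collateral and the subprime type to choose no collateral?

Yes

If types separate, collateral earns payment 396 and no collateral earns 126.
Creditworthy: collateral gives 396 − 122 = 274; no collateral gives 126 − 43 = 83. No deviation. ✓
Subprime: no collateral gives 126 − 46 = 80; collateral gives 396 − 349 = 47. No deviation. ✓
Both incentive constraints hold.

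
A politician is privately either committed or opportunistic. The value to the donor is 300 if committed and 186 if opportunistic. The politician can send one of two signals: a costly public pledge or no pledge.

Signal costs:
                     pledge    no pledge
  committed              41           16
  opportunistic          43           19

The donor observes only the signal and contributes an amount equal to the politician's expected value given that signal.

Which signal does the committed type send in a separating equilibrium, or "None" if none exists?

None

Try committed → pledge, opportunistic → no pledge:
  If types separate, pledge earns payment 300 and no pledge earns 186.
  Committed: pledge gives 300 − 41 = 259; no pledge gives 186 − 16 = 170. No deviation. ✓
  Opportunistic: no pledge gives 186 − 19 = 167; pledge gives 300 − 43 = 257. Would deviate. ✗
Try committed → no pledge, opportunistic → pledge:
  If types separate, no pledge earns payment 300 and pledge earns 186.
  Committed: no pledge gives 300 − 16 = 284; pledge gives 186 − 41 = 145. No deviation. ✓
  Opportunistic: pledge gives 186 − 43 = 143; no pledge gives 300 − 19 = 281. Would deviate. ✗
Neither assignment is incentive-compatible.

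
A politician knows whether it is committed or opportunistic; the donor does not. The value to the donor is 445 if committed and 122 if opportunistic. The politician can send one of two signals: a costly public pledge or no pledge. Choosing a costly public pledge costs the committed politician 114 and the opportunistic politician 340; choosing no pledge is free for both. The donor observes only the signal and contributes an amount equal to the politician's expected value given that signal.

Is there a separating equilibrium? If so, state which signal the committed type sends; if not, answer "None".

pledge

Try committed → pledge, opportunistic → no pledge:
  If types separate, pledge earns payment 445 and no pledge earns 122.
  Committed: pledge gives 445 − 114 = 331; no pledge gives 122 − 0 = 122. No deviation. ✓
  Opportunistic: no pledge gives 122 − 0 = 122; pledge gives 445 − 340 = 105. No deviation. ✓
Both hold — the committed type sends pledge.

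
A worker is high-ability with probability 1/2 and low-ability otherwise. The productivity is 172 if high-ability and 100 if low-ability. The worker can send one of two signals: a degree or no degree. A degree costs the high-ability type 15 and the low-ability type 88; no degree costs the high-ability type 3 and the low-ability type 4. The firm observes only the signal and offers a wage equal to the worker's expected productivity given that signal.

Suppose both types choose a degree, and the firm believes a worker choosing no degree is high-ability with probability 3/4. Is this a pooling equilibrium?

On the equilibrium path (degree) the firm holds the prior 1/2 and pays 1/2·172 + 1/2·100 = 136. Off-path (no degree) belief 3/4 gives 3/4·172 + 1/4·100 = 154.
High-ability: degree gives 136 − 15 = 121; no degree gives 154 − 3 = 151. Deviates. ✗
Low-ability: degree gives 136 − 88 = 48; no degree gives 154 − 4 = 150. Deviates. ✗

No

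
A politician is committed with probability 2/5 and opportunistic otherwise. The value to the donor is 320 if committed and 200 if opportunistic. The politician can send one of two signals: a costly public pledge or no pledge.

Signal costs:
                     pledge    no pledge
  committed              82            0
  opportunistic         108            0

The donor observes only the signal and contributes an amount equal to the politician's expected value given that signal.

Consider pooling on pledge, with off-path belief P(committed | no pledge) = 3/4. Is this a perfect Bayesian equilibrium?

On the equilibrium path (pledge) the donor holds the prior 2/5 and pays 2/5·320 + 3/5·200 = 248. Off-path (no pledge) belief 3/4 gives 3/4·320 + 1/4·200 = 290.
Committed: pledge gives 248 − 82 = 166; no pledge gives 290 − 0 = 290. Deviates. ✗
Opportunistic: pledge gives 248 − 108 = 140; no pledge gives 290 − 0 = 290. Deviates. ✗

No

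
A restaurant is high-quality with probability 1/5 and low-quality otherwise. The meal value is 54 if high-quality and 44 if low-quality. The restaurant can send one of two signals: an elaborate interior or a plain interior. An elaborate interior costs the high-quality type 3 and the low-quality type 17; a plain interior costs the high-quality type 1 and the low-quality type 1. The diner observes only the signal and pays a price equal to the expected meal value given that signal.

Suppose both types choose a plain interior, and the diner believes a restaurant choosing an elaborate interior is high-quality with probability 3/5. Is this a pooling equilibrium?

At the pooled signal (plain interior) the diner holds the prior 1/5 and pays 1/5·54 + 4/5·44 = 46. Off-path (elaborate interior) belief 3/5 gives 3/5·54 + 2/5·44 = 50.
High-quality: plain interior gives 46 − 1 = 45; elaborate interior gives 50 − 3 = 47. Deviates. ✗
Low-quality: plain interior gives 46 − 1 = 45; elaborate interior gives 50 − 17 = 33. Stays. ✓

No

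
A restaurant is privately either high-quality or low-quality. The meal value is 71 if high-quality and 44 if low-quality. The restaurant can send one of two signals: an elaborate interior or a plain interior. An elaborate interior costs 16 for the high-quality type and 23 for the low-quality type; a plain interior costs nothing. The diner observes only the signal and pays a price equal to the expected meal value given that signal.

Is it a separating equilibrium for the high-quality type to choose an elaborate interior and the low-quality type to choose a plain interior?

No

Under separation the diner infers type exactly: elaborate interior → high-quality (pays 71), plain interior → low-quality (pays 44).
High-quality: elaborate interior gives 71 − 16 = 55; plain interior gives 44 − 0 = 44. No deviation. ✓
Low-quality: plain interior gives 44 − 0 = 44; elaborate interior gives 71 − 23 = 48. Would deviate. ✗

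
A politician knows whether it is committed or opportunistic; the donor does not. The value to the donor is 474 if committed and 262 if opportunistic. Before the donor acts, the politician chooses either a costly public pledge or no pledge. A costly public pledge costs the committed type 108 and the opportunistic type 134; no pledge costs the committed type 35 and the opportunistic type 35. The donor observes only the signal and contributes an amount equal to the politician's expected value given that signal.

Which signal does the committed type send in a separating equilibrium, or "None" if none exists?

Try committed → pledge, opportunistic → no pledge:
  If types separate, pledge earns payment 474 and no pledge earns 262.
  Committed: pledge gives 474 − 108 = 366; no pledge gives 262 − 35 = 227. No deviation. ✓
  Opportunistic: no pledge gives 262 − 35 = 227; pledge gives 474 − 134 = 340. Would deviate. ✗
Try committed → no pledge, opportunistic → pledge:
  If types separate, no pledge earns payment 474 and pledge earns 262.
  Committed: no pledge gives 474 − 35 = 439; pledge gives 262 − 108 = 154. No deviation. ✓
  Opportunistic: pledge gives 262 − 134 = 128; no pledge gives 474 − 35 = 439. Would deviate. ✗
Neither assignment is incentive-compatible.

None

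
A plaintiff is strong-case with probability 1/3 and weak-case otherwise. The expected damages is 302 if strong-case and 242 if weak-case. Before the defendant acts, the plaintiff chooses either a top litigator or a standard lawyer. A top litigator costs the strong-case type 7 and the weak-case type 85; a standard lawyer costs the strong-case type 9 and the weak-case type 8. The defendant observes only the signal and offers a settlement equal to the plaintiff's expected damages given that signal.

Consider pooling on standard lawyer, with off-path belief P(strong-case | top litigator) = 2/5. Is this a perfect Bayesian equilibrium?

At the pooled signal (standard lawyer) the defendant holds the prior 1/3 and pays 1/3·302 + 2/3·242 = 262. Off-path (top litigator) belief 2/5 gives 2/5·302 + 3/5·242 = 266.
Strong-case: standard lawyer gives 262 − 9 = 253; top litigator gives 266 − 7 = 259. Deviates. ✗
Weak-case: standard lawyer gives 262 − 8 = 254; top litigator gives 266 − 85 = 181. Stays. ✓

No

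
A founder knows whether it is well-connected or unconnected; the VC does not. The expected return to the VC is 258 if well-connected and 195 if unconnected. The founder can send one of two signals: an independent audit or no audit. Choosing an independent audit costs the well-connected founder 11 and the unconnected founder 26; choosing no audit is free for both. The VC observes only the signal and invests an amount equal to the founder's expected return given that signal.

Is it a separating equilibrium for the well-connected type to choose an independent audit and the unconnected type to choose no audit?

No

If types separate, audit earns payment 258 and no audit earns 195.
Well-connected: audit gives 258 − 11 = 247; no audit gives 195 − 0 = 195. No deviation. ✓
Unconnected: no audit gives 195 − 0 = 195; audit gives 258 − 26 = 232. Would deviate. ✗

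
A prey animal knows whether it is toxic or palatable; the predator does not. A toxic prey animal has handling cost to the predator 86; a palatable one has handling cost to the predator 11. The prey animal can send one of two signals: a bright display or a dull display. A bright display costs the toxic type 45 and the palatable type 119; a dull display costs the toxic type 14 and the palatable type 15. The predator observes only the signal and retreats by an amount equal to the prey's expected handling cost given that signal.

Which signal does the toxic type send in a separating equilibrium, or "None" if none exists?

Try toxic → bright display, palatable → dull display:
  If types separate, bright display earns payment 86 and dull display earns 11.
  Toxic: bright display gives 86 − 45 = 41; dull display gives 11 − 14 = -3. No deviation. ✓
  Palatable: dull display gives 11 − 15 = -4; bright display gives 86 − 119 = -33. No deviation. ✓
Both hold — the toxic type sends bright display.

bright display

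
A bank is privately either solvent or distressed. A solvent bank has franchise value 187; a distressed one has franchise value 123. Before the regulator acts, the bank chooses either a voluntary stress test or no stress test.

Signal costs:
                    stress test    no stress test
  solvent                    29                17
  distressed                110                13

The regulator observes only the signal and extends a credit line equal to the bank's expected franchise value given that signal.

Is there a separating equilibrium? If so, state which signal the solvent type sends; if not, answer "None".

Try solvent → stress test, distressed → no stress test:
  If types separate, stress test earns payment 187 and no stress test earns 123.
  Solvent: stress test gives 187 − 29 = 158; no stress test gives 123 − 17 = 106. No deviation. ✓
  Distressed: no stress test gives 123 − 13 = 110; stress test gives 187 − 110 = 77. No deviation. ✓
Both hold — the solvent type sends stress test.

stress test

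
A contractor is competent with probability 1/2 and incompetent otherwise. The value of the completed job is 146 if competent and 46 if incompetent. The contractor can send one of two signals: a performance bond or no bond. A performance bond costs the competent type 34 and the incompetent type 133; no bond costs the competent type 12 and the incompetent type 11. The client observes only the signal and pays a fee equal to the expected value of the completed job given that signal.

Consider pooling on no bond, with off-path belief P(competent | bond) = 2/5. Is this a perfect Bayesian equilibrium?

On the equilibrium path (no bond) the client holds the prior 1/2 and pays 1/2·146 + 1/2·46 = 96. Off-path (bond) belief 2/5 gives 2/5·146 + 3/5·46 = 86.
Competent: no bond gives 96 − 12 = 84; bond gives 86 − 34 = 52. Stays. ✓
Incompetent: no bond gives 96 − 11 = 85; bond gives 86 − 133 = -47. Stays. ✓
Beliefs are Bayes-consistent on-path and both types best-respond.

Yes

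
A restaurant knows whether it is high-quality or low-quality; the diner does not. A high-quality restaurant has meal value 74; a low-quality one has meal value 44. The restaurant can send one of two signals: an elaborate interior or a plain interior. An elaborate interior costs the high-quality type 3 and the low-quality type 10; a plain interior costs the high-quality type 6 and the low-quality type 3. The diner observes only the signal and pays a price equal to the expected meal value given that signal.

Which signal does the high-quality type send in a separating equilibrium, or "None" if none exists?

None

Try high-quality → elaborate interior, low-quality → plain interior:
  If types separate, elaborate interior earns payment 74 and plain interior earns 44.
  High-quality: elaborate interior gives 74 − 3 = 71; plain interior gives 44 − 6 = 38. No deviation. ✓
  Low-quality: plain interior gives 44 − 3 = 41; elaborate interior gives 74 − 10 = 64. Would deviate. ✗
Try high-quality → plain interior, low-quality → elaborate interior:
  If types separate, plain interior earns payment 74 and elaborate interior earns 44.
  High-quality: plain interior gives 74 − 6 = 68; elaborate interior gives 44 − 3 = 41. No deviation. ✓
  Low-quality: elaborate interior gives 44 − 10 = 34; plain interior gives 74 − 3 = 71. Would deviate. ✗
Neither assignment is incentive-compatible.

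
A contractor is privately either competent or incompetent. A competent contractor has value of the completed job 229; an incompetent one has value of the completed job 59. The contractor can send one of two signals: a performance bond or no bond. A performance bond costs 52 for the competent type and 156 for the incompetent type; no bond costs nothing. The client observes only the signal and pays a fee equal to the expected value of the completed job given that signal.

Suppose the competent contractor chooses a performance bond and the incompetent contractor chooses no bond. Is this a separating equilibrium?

No

If types separate, bond earns payment 229 and no bond earns 59.
Competent: bond gives 229 − 52 = 177; no bond gives 59 − 0 = 59. No deviation. ✓
Incompetent: no bond gives 59 − 0 = 59; bond gives 229 − 156 = 73. Would deviate. ✗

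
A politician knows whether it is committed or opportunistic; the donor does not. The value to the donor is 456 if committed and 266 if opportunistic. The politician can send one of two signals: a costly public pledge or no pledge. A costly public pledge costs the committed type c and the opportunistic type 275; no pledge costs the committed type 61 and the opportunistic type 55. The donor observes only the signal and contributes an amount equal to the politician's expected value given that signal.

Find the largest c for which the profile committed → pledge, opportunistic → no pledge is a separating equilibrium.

Under separation: pledge → committed (pays 456); no pledge → opportunistic (pays 266).
Opportunistic: 266 − 55 = 211 ≥ 456 − 275 = 181. Holds regardless of c. ✓
Committed: 456 − c ≥ 266 − 61, so c ≤ 456 − 205 = 251.

251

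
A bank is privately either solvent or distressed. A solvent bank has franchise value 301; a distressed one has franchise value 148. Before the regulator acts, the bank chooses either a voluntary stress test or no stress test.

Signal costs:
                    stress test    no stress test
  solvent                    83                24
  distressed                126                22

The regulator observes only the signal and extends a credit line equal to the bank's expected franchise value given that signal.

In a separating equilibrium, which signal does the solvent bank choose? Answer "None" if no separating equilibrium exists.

Try solvent → stress test, distressed → no stress test:
  Under separation the regulator infers type exactly: stress test → solvent (pays 301), no stress test → distressed (pays 148).
  Solvent: stress test gives 301 − 83 = 218; no stress test gives 148 − 24 = 124. No deviation. ✓
  Distressed: no stress test gives 148 − 22 = 126; stress test gives 301 − 126 = 175. Would deviate. ✗
Try solvent → no stress test, distressed → stress test:
  Under separation the regulator infers type exactly: no stress test → solvent (pays 301), stress test → distressed (pays 148).
  Solvent: no stress test gives 301 − 24 = 277; stress test gives 148 − 83 = 65. No deviation. ✓
  Distressed: stress test gives 148 − 126 = 22; no stress test gives 301 − 22 = 279. Would deviate. ✗
Neither assignment is incentive-compatible.

None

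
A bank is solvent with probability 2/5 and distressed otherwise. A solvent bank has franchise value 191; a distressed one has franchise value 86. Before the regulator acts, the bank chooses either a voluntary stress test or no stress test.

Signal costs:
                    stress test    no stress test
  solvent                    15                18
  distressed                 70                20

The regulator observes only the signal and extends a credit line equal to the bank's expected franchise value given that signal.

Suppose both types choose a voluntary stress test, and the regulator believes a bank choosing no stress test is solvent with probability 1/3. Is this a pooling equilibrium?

On the equilibrium path (stress test) the regulator holds the prior 2/5 and pays 2/5·191 + 3/5·86 = 128. Off-path (no stress test) belief 1/3 gives 1/3·191 + 2/3·86 = 121.
Solvent: stress test gives 128 − 15 = 113; no stress test gives 121 − 18 = 103. Stays. ✓
Distressed: stress test gives 128 − 70 = 58; no stress test gives 121 − 20 = 101. Deviates. ✗

No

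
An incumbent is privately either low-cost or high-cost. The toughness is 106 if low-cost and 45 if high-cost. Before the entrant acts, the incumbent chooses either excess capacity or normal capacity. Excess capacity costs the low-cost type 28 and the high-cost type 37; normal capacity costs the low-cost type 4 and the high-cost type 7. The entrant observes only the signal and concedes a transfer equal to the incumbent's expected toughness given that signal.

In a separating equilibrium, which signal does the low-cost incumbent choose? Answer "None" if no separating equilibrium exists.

None

Try low-cost → excess capacity, high-cost → normal capacity:
  If types separate, excess capacity earns payment 106 and normal capacity earns 45.
  Low-cost: excess capacity gives 106 − 28 = 78; normal capacity gives 45 − 4 = 41. No deviation. ✓
  High-cost: normal capacity gives 45 − 7 = 38; excess capacity gives 106 − 37 = 69. Would deviate. ✗
Try low-cost → normal capacity, high-cost → excess capacity:
  If types separate, normal capacity earns payment 106 and excess capacity earns 45.
  Low-cost: normal capacity gives 106 − 4 = 102; excess capacity gives 45 − 28 = 17. No deviation. ✓
  High-cost: excess capacity gives 45 − 37 = 8; normal capacity gives 106 − 7 = 99. Would deviate. ✗
Neither assignment is incentive-compatible.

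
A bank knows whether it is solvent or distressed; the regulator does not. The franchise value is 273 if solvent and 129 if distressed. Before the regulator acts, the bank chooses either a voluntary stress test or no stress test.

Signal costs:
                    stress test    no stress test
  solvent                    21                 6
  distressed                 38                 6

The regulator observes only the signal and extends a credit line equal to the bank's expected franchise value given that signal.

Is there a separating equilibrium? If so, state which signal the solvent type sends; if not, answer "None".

None

Try solvent → stress test, distressed → no stress test:
  If types separate, stress test earns payment 273 and no stress test earns 129.
  Solvent: stress test gives 273 − 21 = 252; no stress test gives 129 − 6 = 123. No deviation. ✓
  Distressed: no stress test gives 129 − 6 = 123; stress test gives 273 − 38 = 235. Would deviate. ✗
Try solvent → no stress test, distressed → stress test:
  If types separate, no stress test earns payment 273 and stress test earns 129.
  Solvent: no stress test gives 273 − 6 = 267; stress test gives 129 − 21 = 108. No deviation. ✓
  Distressed: stress test gives 129 − 38 = 91; no stress test gives 273 − 6 = 267. Would deviate. ✗
Neither assignment is incentive-compatible.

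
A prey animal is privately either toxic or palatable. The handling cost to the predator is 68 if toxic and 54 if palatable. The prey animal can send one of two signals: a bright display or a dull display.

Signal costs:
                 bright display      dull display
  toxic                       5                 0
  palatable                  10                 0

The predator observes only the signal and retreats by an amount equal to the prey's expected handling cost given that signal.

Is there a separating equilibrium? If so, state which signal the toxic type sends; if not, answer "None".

Try toxic → bright display, palatable → dull display:
  Under separation the predator infers type exactly: bright display → toxic (pays 68), dull display → palatable (pays 54).
  Toxic: bright display gives 68 − 5 = 63; dull display gives 54 − 0 = 54. No deviation. ✓
  Palatable: dull display gives 54 − 0 = 54; bright display gives 68 − 10 = 58. Would deviate. ✗
Try toxic → dull display, palatable → bright display:
  Under separation the predator infers type exactly: dull display → toxic (pays 68), bright display → palatable (pays 54).
  Toxic: dull display gives 68 − 0 = 68; bright display gives 54 − 5 = 49. No deviation. ✓
  Palatable: bright display gives 54 − 10 = 44; dull display gives 68 − 0 = 68. Would deviate. ✗
Neither assignment is incentive-compatible.

None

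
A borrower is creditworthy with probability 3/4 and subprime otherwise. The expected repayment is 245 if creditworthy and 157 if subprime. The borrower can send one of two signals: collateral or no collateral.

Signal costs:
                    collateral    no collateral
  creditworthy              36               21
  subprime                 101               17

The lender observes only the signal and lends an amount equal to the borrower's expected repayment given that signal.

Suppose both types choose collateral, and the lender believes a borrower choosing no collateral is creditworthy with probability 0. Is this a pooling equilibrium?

On the equilibrium path (collateral) the lender holds the prior 3/4 and pays 3/4·245 + 1/4·157 = 223. Off-path (no collateral) belief 0 gives 0·245 + 1·157 = 157.
Creditworthy: collateral gives 223 − 36 = 187; no collateral gives 157 − 21 = 136. Stays. ✓
Subprime: collateral gives 223 − 101 = 122; no collateral gives 157 − 17 = 140. Deviates. ✗

No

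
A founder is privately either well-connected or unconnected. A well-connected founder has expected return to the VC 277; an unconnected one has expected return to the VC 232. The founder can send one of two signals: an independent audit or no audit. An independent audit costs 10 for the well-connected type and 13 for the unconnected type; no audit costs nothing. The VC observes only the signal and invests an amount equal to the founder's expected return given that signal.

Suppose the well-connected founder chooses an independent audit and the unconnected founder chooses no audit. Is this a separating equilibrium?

If types separate, audit earns payment 277 and no audit earns 232.
Well-connected: audit gives 277 − 10 = 267; no audit gives 232 − 0 = 232. No deviation. ✓
Unconnected: no audit gives 232 − 0 = 232; audit gives 277 − 13 = 264. Would deviate. ✗

No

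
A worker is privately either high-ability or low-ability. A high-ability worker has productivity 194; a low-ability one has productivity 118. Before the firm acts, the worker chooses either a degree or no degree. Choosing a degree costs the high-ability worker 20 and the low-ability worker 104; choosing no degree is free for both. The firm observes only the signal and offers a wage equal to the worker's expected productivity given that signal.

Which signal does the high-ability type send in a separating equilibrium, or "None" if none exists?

degree

Try high-ability → degree, low-ability → no degree:
  If types separate, degree earns payment 194 and no degree earns 118.
  High-ability: degree gives 194 − 20 = 174; no degree gives 118 − 0 = 118. No deviation. ✓
  Low-ability: no degree gives 118 − 0 = 118; degree gives 194 − 104 = 90. No deviation. ✓
Both hold — the high-ability type sends degree.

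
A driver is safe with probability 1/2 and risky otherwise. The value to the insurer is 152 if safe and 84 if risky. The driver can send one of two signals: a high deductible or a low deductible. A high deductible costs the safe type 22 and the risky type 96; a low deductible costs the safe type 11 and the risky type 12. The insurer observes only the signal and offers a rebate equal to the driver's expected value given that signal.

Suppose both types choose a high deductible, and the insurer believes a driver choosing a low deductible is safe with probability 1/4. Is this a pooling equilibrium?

On the equilibrium path (high deductible) the insurer holds the prior 1/2 and pays 1/2·152 + 1/2·84 = 118. Off-path (low deductible) belief 1/4 gives 1/4·152 + 3/4·84 = 101.
Safe: high deductible gives 118 − 22 = 96; low deductible gives 101 − 11 = 90. Stays. ✓
Risky: high deductible gives 118 − 96 = 22; low deductible gives 101 − 12 = 89. Deviates. ✗

No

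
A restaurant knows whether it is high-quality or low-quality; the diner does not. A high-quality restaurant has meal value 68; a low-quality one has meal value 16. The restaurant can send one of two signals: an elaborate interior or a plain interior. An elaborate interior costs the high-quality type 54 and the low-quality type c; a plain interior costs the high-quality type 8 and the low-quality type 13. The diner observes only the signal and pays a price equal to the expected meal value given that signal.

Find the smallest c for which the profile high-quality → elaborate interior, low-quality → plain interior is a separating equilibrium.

65

Under separation: elaborate interior → high-quality (pays 68); plain interior → low-quality (pays 16).
High-quality: 68 − 54 = 14 ≥ 16 − 8 = 8. Holds regardless of c. ✓
Low-quality: 16 − 13 ≥ 68 − c, so c ≥ 68 − 3 = 65.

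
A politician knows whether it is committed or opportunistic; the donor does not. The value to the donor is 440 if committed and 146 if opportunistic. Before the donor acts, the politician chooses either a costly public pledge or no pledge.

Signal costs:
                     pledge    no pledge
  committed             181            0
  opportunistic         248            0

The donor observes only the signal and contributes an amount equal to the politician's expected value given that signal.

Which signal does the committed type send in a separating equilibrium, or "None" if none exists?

Try committed → pledge, opportunistic → no pledge:
  Under separation the donor infers type exactly: pledge → committed (pays 440), no pledge → opportunistic (pays 146).
  Committed: pledge gives 440 − 181 = 259; no pledge gives 146 − 0 = 146. No deviation. ✓
  Opportunistic: no pledge gives 146 − 0 = 146; pledge gives 440 − 248 = 192. Would deviate. ✗
Try committed → no pledge, opportunistic → pledge:
  Under separation the donor infers type exactly: no pledge → committed (pays 440), pledge → opportunistic (pays 146).
  Committed: no pledge gives 440 − 0 = 440; pledge gives 146 − 181 = -35. No deviation. ✓
  Opportunistic: pledge gives 146 − 248 = -102; no pledge gives 440 − 0 = 440. Would deviate. ✗
Neither assignment is incentive-compatible.

None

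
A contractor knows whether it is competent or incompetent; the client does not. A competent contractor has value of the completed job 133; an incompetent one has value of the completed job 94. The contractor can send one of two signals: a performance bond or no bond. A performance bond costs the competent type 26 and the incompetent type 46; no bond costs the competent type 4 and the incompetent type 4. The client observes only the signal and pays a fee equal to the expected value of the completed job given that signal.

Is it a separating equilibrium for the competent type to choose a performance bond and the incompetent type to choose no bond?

Yes

Under separation the client infers type exactly: bond → competent (pays 133), no bond → incompetent (pays 94).
Competent: bond gives 133 − 26 = 107; no bond gives 94 − 4 = 90. No deviation. ✓
Incompetent: no bond gives 94 − 4 = 90; bond gives 133 − 46 = 87. No deviation. ✓
Neither type gains from mimicking the other.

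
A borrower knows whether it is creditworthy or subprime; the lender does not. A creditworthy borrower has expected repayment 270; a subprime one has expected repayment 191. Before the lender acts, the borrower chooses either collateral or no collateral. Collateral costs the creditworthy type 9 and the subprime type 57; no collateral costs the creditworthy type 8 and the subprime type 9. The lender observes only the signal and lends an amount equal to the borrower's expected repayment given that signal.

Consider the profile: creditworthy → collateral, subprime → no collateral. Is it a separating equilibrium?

If types separate, collateral earns payment 270 and no collateral earns 191.
Creditworthy: collateral gives 270 − 9 = 261; no collateral gives 191 − 8 = 183. No deviation. ✓
Subprime: no collateral gives 191 − 9 = 182; collateral gives 270 − 57 = 213. Would deviate. ✗

No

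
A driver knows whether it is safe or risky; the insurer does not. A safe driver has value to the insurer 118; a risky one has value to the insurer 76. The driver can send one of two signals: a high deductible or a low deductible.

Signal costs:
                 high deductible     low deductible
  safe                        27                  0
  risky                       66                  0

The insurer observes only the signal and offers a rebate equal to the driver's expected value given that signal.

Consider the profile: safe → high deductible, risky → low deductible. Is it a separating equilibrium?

If types separate, high deductible earns payment 118 and low deductible earns 76.
Safe: high deductible gives 118 − 27 = 91; low deductible gives 76 − 0 = 76. No deviation. ✓
Risky: low deductible gives 76 − 0 = 76; high deductible gives 118 − 66 = 52. No deviation. ✓
Both incentive constraints hold.

Yes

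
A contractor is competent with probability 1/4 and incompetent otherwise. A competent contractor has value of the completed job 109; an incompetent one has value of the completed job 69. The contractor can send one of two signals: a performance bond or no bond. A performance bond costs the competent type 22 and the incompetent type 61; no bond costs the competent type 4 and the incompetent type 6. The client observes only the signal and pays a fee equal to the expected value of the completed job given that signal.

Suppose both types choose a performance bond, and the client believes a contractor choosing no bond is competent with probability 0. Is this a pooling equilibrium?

On the equilibrium path (bond) the client holds the prior 1/4 and pays 1/4·109 + 3/4·69 = 79. Off-path (no bond) belief 0 gives 0·109 + 1·69 = 69.
Competent: bond gives 79 − 22 = 57; no bond gives 69 − 4 = 65. Deviates. ✗
Incompetent: bond gives 79 − 61 = 18; no bond gives 69 − 6 = 63. Deviates. ✗

No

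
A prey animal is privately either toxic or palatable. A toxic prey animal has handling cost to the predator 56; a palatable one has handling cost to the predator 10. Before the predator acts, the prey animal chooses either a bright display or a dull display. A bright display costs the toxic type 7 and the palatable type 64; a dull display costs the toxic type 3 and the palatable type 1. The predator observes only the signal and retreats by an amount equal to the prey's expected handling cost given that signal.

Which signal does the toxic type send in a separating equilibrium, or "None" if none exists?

bright display

Try toxic → bright display, palatable → dull display:
  Under separation the predator infers type exactly: bright display → toxic (pays 56), dull display → palatable (pays 10).
  Toxic: bright display gives 56 − 7 = 49; dull display gives 10 − 3 = 7. No deviation. ✓
  Palatable: dull display gives 10 − 1 = 9; bright display gives 56 − 64 = -8. No deviation. ✓
Both hold — the toxic type sends bright display.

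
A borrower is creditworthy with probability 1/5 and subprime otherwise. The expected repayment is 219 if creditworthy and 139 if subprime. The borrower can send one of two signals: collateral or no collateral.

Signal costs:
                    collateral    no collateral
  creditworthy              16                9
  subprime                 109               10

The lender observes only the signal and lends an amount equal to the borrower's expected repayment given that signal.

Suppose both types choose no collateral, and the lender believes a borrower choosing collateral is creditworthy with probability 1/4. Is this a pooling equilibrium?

At the pooled signal (no collateral) the lender holds the prior 1/5 and pays 1/5·219 + 4/5·139 = 155. Off-path (collateral) belief 1/4 gives 1/4·219 + 3/4·139 = 159.
Creditworthy: no collateral gives 155 − 9 = 146; collateral gives 159 − 16 = 143. Stays. ✓
Subprime: no collateral gives 155 − 10 = 145; collateral gives 159 − 109 = 50. Stays. ✓

Yes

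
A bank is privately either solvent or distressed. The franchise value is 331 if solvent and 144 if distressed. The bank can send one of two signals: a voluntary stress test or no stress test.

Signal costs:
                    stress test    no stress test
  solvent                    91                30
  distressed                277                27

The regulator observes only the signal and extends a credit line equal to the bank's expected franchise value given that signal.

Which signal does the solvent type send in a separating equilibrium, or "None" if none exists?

Try solvent → stress test, distressed → no stress test:
  If types separate, stress test earns payment 331 and no stress test earns 144.
  Solvent: stress test gives 331 − 91 = 240; no stress test gives 144 − 30 = 114. No deviation. ✓
  Distressed: no stress test gives 144 − 27 = 117; stress test gives 331 − 277 = 54. No deviation. ✓
Both hold — the solvent type sends stress test.

stress test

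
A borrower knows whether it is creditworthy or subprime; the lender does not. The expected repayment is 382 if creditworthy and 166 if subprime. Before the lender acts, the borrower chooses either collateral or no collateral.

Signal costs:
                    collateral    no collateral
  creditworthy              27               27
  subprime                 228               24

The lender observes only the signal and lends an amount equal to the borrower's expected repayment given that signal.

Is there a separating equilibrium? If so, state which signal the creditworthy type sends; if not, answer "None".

None

Try creditworthy → collateral, subprime → no collateral:
  Under separation the lender infers type exactly: collateral → creditworthy (pays 382), no collateral → subprime (pays 166).
  Creditworthy: collateral gives 382 − 27 = 355; no collateral gives 166 − 27 = 139. No deviation. ✓
  Subprime: no collateral gives 166 − 24 = 142; collateral gives 382 − 228 = 154. Would deviate. ✗
Try creditworthy → no collateral, subprime → collateral:
  Under separation the lender infers type exactly: no collateral → creditworthy (pays 382), collateral → subprime (pays 166).
  Creditworthy: no collateral gives 382 − 27 = 355; collateral gives 166 − 27 = 139. No deviation. ✓
  Subprime: collateral gives 166 − 228 = -62; no collateral gives 382 − 24 = 358. Would deviate. ✗
Neither assignment is incentive-compatible.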